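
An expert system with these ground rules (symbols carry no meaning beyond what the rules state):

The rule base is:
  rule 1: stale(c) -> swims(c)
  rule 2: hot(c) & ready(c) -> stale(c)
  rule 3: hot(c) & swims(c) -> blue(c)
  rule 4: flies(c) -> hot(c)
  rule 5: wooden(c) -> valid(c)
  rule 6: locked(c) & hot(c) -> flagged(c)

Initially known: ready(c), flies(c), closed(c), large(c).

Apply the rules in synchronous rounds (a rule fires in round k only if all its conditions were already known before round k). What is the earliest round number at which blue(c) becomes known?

4

Round 1 — rule 4, derive hot(c).
Round 2 — rule 2, derive stale(c).
Round 3 — rule 1, derive swims(c).
Round 4 — rule 3, derive blue(c).
blue(c) first appears in round 4.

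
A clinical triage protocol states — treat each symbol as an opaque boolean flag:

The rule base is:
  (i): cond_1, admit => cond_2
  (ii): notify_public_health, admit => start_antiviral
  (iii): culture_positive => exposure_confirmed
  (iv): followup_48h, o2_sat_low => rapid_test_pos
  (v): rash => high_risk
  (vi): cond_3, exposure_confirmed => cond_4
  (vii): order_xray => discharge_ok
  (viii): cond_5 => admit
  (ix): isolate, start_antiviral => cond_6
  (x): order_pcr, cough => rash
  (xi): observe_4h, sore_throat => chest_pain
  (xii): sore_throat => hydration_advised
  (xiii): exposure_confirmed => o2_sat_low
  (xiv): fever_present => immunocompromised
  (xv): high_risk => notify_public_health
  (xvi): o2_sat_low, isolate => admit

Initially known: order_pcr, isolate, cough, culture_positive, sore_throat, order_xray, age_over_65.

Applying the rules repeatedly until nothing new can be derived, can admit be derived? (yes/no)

yes

[1] (iii) [culture_positive => exposure_confirmed]; (vii) [order_xray => discharge_ok]; (x) [order_pcr, cough => rash]; (xii) [sore_throat => hydration_advised]. ⇒ new: exposure_confirmed, discharge_ok, rash, hydration_advised.
[2] (v) [rash => high_risk]; (xiii) [exposure_confirmed => o2_sat_low]. ⇒ new: high_risk, o2_sat_low.
[3] (xv) [high_risk => notify_public_health]; (xvi) [o2_sat_low, isolate => admit]. ⇒ new: notify_public_health, admit.
[4] (ii) [notify_public_health, admit => start_antiviral]. ⇒ new: start_antiviral.
[5] (ix) [isolate, start_antiviral => cond_6]. ⇒ new: cond_6.
admit appears in round 3, so it is derivable.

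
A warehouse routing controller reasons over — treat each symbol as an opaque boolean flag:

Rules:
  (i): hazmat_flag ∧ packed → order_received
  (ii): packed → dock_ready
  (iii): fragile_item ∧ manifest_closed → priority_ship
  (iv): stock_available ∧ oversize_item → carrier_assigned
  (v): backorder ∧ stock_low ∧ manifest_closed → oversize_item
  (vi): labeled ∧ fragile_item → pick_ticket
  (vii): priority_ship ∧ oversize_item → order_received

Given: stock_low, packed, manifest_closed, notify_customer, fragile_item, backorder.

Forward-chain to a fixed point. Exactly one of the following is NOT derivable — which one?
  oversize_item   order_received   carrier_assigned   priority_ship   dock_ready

Round 1: (ii) [packed → dock_ready]; (iii) [fragile_item ∧ manifest_closed → priority_ship]; (v) [backorder ∧ stock_low ∧ manifest_closed → oversize_item]. Adds dock_ready, priority_ship, oversize_item.
Round 2: (vii) [priority_ship ∧ oversize_item → order_received]. Adds order_received.
Derived: order_received (round 2), oversize_item (round 1), priority_ship (round 1), dock_ready (round 1). carrier_assigned never appears in any round.

carrier_assigned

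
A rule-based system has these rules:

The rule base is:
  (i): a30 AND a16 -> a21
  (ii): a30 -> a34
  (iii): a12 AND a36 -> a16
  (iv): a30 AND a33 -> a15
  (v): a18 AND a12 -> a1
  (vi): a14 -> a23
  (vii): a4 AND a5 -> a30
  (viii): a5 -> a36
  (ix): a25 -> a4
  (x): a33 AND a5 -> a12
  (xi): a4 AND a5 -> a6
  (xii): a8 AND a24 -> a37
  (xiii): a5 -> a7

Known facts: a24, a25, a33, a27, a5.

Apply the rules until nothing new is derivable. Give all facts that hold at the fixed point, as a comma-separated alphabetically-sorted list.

Round 1 — (viii), (ix), (x), (xiii), derive a36, a4, a12, a7.
Round 2 — (iii), (vii), (xi), derive a16, a30, a6.
Round 3 — (i), (ii), (iv), derive a21, a34, a15.

a12, a15, a16, a21, a24, a25, a27, a30, a33, a34, a36, a4, a5, a6, a7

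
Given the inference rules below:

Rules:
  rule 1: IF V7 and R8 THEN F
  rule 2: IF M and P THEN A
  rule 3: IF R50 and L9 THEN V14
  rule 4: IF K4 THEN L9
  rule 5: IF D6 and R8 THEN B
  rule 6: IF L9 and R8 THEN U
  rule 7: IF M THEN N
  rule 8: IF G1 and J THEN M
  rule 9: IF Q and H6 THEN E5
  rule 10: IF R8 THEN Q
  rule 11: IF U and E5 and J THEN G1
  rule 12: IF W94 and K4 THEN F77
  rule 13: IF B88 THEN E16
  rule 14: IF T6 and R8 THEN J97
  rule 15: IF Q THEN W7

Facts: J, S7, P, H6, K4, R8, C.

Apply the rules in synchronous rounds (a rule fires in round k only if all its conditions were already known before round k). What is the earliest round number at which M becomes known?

Round 1: rule 4 [IF K4 THEN L9]; rule 10 [IF R8 THEN Q]. Adds L9, Q.
Round 2: rule 6 [IF L9 and R8 THEN U]; rule 9 [IF Q and H6 THEN E5]; rule 15 [IF Q THEN W7]. Adds U, E5, W7.
Round 3: rule 11 [IF U and E5 and J THEN G1]. Adds G1.
Round 4: rule 8 [IF G1 and J THEN M]. Adds M.
M first appears in round 4.

4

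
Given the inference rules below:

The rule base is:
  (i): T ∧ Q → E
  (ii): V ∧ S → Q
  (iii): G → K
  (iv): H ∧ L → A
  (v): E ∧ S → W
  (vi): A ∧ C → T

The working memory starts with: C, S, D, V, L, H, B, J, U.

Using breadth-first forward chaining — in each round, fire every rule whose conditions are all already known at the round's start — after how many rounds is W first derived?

4

Round 1: (ii) [V ∧ S → Q]; (iv) [H ∧ L → A]. Adds Q, A.
Round 2: (vi) [A ∧ C → T]. Adds T.
Round 3: (i) [T ∧ Q → E]. Adds E.
Round 4: (v) [E ∧ S → W]. Adds W.
W first appears in round 4.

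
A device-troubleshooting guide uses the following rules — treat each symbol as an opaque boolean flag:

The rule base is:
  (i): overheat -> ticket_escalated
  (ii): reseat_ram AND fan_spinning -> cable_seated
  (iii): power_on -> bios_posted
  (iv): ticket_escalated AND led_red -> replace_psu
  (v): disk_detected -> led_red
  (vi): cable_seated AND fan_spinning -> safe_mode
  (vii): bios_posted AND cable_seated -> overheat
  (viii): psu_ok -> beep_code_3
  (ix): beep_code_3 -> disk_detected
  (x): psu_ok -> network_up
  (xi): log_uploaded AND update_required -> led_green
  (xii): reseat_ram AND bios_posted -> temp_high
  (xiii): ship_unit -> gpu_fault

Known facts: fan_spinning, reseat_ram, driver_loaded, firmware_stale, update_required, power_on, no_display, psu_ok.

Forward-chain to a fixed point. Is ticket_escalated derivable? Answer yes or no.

yes

Round 1 fires (ii), (iii), (viii), (x), giving cable_seated, bios_posted, beep_code_3, network_up.
Round 2 fires (vi), (vii), (ix), (xii), giving safe_mode, overheat, disk_detected, temp_high.
Round 3 fires (i), (v), giving ticket_escalated, led_red.
Round 4 fires (iv), giving replace_psu.
ticket_escalated appears in round 3, so it is derivable.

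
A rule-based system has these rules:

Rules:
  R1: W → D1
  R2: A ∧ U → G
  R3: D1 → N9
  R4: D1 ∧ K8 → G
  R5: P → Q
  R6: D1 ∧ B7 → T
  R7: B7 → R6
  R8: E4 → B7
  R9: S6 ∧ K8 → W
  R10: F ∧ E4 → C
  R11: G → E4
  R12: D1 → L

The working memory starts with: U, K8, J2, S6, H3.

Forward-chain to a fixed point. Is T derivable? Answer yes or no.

yes

Round 1: R9 [S6 ∧ K8 → W]. Adds W.
Round 2: R1 [W → D1]. Adds D1.
Round 3: R3 [D1 → N9]; R4 [D1 ∧ K8 → G]; R12 [D1 → L]. Adds N9, G, L.
Round 4: R11 [G → E4]. Adds E4.
Round 5: R8 [E4 → B7]. Adds B7.
Round 6: R6 [D1 ∧ B7 → T]; R7 [B7 → R6]. Adds T, R6.
T appears in round 6, so it is derivable.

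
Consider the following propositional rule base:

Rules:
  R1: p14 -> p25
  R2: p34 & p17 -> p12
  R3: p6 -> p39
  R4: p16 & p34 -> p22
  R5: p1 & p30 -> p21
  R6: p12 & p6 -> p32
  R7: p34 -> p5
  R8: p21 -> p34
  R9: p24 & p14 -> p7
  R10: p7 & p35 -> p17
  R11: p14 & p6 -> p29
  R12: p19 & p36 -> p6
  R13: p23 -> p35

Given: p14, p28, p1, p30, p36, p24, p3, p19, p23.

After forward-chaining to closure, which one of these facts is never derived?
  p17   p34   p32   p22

p22

Round 1: R1 [p14 -> p25]; R5 [p1 & p30 -> p21]; R9 [p24 & p14 -> p7]; R12 [p19 & p36 -> p6]; R13 [p23 -> p35]. New: p25, p21, p7, p6, p35.
Round 2: R3 [p6 -> p39]; R8 [p21 -> p34]; R10 [p7 & p35 -> p17]; R11 [p14 & p6 -> p29]. New: p39, p34, p17, p29.
Round 3: R2 [p34 & p17 -> p12]; R7 [p34 -> p5]. New: p12, p5.
Round 4: R6 [p12 & p6 -> p32]. New: p32.
Derived: p34 (round 2), p17 (round 2), p32 (round 4). p22 never appears in any round.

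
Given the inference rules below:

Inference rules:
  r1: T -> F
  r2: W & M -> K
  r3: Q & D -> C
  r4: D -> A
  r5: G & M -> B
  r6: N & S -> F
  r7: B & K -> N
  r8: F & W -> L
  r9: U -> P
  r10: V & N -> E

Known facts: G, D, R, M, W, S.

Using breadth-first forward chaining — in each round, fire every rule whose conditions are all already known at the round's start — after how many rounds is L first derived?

[1] r2 [W & M -> K]; r4 [D -> A]; r5 [G & M -> B]. ⇒ new: K, A, B.
[2] r7 [B & K -> N]. ⇒ new: N.
[3] r6 [N & S -> F]. ⇒ new: F.
[4] r8 [F & W -> L]. ⇒ new: L.
L first appears in round 4.

4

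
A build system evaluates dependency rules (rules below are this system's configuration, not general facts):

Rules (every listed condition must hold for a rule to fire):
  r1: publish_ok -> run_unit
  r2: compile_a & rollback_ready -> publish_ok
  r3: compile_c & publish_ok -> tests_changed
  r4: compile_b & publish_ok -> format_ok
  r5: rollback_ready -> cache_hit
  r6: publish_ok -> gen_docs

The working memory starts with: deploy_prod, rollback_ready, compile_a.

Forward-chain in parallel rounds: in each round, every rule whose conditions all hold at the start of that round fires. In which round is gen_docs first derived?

2

Round 1 — r2, r5, derive publish_ok, cache_hit.
Round 2 — r1, r6, derive run_unit, gen_docs.
gen_docs first appears in round 2.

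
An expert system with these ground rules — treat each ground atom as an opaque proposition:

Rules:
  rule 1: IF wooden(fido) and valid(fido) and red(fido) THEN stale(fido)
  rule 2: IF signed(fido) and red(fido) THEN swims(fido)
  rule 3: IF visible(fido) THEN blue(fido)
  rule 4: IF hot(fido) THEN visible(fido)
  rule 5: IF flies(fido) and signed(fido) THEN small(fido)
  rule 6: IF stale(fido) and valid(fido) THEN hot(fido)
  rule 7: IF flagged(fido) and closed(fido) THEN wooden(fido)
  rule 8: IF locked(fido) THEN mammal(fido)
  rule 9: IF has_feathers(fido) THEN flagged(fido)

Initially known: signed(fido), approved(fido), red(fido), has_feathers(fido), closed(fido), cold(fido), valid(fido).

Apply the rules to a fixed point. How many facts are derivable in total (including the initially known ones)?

14

Round 1: rule 2 [IF signed(fido) and red(fido) THEN swims(fido)]; rule 9 [IF has_feathers(fido) THEN flagged(fido)]. Adds swims(fido), flagged(fido).
Round 2: rule 7 [IF flagged(fido) and closed(fido) THEN wooden(fido)]. Adds wooden(fido).
Round 3: rule 1 [IF wooden(fido) and valid(fido) and red(fido) THEN stale(fido)]. Adds stale(fido).
Round 4: rule 6 [IF stale(fido) and valid(fido) THEN hot(fido)]. Adds hot(fido).
Round 5: rule 4 [IF hot(fido) THEN visible(fido)]. Adds visible(fido).
Round 6: rule 3 [IF visible(fido) THEN blue(fido)]. Adds blue(fido).
Closure: {approved(fido), blue(fido), closed(fido), cold(fido), flagged(fido), has_feathers(fido), hot(fido), red(fido), signed(fido), stale(fido), swims(fido), valid(fido), visible(fido), wooden(fido)} — 14 facts.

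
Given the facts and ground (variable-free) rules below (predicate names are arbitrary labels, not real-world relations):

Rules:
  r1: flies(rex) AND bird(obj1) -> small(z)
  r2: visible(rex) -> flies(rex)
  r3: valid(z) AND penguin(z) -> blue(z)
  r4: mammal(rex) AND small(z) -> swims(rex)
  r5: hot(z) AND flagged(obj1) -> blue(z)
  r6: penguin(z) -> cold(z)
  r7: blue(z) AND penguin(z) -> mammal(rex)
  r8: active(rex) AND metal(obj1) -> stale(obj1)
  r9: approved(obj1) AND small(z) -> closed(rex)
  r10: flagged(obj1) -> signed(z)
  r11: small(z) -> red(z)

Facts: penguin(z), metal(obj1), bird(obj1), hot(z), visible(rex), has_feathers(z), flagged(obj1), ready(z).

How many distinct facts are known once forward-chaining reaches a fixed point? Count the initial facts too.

16

Round 1: r2 [visible(rex) -> flies(rex)]; r5 [hot(z) AND flagged(obj1) -> blue(z)]; r6 [penguin(z) -> cold(z)]; r10 [flagged(obj1) -> signed(z)]. Adds flies(rex), blue(z), cold(z), signed(z).
Round 2: r1 [flies(rex) AND bird(obj1) -> small(z)]; r7 [blue(z) AND penguin(z) -> mammal(rex)]. Adds small(z), mammal(rex).
Round 3: r4 [mammal(rex) AND small(z) -> swims(rex)]; r11 [small(z) -> red(z)]. Adds swims(rex), red(z).
Closure: {bird(obj1), blue(z), cold(z), flagged(obj1), flies(rex), has_feathers(z), hot(z), mammal(rex), metal(obj1), penguin(z), ready(z), red(z), signed(z), small(z), swims(rex), visible(rex)} — 16 facts.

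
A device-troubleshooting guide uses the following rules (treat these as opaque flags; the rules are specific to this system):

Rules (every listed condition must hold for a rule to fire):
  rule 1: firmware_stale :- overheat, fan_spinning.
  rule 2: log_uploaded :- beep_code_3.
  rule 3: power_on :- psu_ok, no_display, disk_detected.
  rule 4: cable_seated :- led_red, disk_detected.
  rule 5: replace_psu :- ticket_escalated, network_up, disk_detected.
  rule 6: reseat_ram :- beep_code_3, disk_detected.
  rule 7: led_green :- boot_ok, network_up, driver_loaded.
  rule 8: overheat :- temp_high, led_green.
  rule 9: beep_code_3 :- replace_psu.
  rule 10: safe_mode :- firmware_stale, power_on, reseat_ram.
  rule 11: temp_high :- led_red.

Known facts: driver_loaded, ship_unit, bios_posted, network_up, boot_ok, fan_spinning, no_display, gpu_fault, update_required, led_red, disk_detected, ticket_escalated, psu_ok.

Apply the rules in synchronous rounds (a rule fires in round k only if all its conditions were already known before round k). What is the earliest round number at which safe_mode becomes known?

Round 1 fires rule 3, rule 4, rule 5, rule 7, rule 11, giving power_on, cable_seated, replace_psu, led_green, temp_high.
Round 2 fires rule 8, rule 9, giving overheat, beep_code_3.
Round 3 fires rule 1, rule 2, rule 6, giving firmware_stale, log_uploaded, reseat_ram.
Round 4 fires rule 10, giving safe_mode.
safe_mode first appears in round 4.

4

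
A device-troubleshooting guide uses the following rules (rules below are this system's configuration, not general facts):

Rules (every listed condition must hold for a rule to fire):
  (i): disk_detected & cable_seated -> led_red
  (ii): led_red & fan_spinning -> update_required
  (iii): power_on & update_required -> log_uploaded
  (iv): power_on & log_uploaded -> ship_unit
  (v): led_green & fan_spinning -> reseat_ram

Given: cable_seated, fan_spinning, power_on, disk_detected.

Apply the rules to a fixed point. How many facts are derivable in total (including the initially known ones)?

8

Round 1: (i) [disk_detected & cable_seated -> led_red]. Adds led_red.
Round 2: (ii) [led_red & fan_spinning -> update_required]. Adds update_required.
Round 3: (iii) [power_on & update_required -> log_uploaded]. Adds log_uploaded.
Round 4: (iv) [power_on & log_uploaded -> ship_unit]. Adds ship_unit.
Closure: {cable_seated, disk_detected, fan_spinning, led_red, log_uploaded, power_on, ship_unit, update_required} — 8 facts.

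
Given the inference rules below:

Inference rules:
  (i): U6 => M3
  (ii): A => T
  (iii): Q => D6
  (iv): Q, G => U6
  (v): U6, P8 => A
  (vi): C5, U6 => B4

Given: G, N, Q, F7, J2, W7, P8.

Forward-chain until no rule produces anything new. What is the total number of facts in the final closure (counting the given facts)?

Round 1: (iii) [Q => D6]; (iv) [Q, G => U6]. Adds D6, U6.
Round 2: (i) [U6 => M3]; (v) [U6, P8 => A]. Adds M3, A.
Round 3: (ii) [A => T]. Adds T.
Closure: {A, D6, F7, G, J2, M3, N, P8, Q, T, U6, W7} — 12 facts.

12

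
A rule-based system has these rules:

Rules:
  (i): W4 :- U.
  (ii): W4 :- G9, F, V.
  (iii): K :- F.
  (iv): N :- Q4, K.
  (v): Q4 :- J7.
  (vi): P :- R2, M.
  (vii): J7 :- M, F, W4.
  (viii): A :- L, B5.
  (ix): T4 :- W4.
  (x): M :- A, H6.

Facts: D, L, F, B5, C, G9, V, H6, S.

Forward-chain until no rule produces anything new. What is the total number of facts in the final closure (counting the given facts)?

Round 1: (ii) [W4 :- G9, F, V.]; (iii) [K :- F.]; (viii) [A :- L, B5.]. Adds W4, K, A.
Round 2: (ix) [T4 :- W4.]; (x) [M :- A, H6.]. Adds T4, M.
Round 3: (vii) [J7 :- M, F, W4.]. Adds J7.
Round 4: (v) [Q4 :- J7.]. Adds Q4.
Round 5: (iv) [N :- Q4, K.]. Adds N.
Closure: {A, B5, C, D, F, G9, H6, J7, K, L, M, N, Q4, S, T4, V, W4} — 17 facts.

17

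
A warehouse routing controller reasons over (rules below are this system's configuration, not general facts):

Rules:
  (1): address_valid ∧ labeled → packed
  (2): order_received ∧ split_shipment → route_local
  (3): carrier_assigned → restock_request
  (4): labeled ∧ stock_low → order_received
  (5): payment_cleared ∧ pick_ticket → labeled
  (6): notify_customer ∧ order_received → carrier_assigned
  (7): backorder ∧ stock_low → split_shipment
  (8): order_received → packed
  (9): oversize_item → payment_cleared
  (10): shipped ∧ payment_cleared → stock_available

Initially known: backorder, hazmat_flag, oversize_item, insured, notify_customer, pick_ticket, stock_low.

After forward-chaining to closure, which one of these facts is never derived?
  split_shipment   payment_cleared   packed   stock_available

stock_available

Round 1: (7) [backorder ∧ stock_low → split_shipment]; (9) [oversize_item → payment_cleared]. Adds split_shipment, payment_cleared.
Round 2: (5) [payment_cleared ∧ pick_ticket → labeled]. Adds labeled.
Round 3: (4) [labeled ∧ stock_low → order_received]. Adds order_received.
Round 4: (2) [order_received ∧ split_shipment → route_local]; (6) [notify_customer ∧ order_received → carrier_assigned]; (8) [order_received → packed]. Adds route_local, carrier_assigned, packed.
Round 5: (3) [carrier_assigned → restock_request]. Adds restock_request.
Derived: packed (round 4), payment_cleared (round 1), split_shipment (round 1). stock_available never appears in any round.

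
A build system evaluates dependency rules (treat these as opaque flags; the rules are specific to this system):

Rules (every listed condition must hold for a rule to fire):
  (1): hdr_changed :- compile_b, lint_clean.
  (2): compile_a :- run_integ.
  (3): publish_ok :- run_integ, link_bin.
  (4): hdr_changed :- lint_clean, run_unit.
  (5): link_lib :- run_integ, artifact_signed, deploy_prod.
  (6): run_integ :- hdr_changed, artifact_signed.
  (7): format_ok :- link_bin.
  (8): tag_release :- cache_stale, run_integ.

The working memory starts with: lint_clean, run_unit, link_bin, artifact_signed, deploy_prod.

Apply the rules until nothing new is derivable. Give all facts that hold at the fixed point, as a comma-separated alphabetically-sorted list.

artifact_signed, compile_a, deploy_prod, format_ok, hdr_changed, link_bin, link_lib, lint_clean, publish_ok, run_integ, run_unit

[1] (4) [hdr_changed :- lint_clean, run_unit.]; (7) [format_ok :- link_bin.]. ⇒ new: hdr_changed, format_ok.
[2] (6) [run_integ :- hdr_changed, artifact_signed.]. ⇒ new: run_integ.
[3] (2) [compile_a :- run_integ.]; (3) [publish_ok :- run_integ, link_bin.]; (5) [link_lib :- run_integ, artifact_signed, deploy_prod.]. ⇒ new: compile_a, publish_ok, link_lib.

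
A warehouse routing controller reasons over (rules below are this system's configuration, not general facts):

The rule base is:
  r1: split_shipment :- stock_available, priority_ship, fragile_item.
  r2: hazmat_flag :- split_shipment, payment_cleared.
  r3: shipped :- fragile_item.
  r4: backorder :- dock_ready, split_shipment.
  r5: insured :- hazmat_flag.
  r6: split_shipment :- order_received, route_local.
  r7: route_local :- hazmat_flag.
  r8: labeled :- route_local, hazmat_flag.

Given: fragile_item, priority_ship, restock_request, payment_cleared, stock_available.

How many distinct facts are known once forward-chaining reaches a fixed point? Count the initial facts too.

11

Round 1 fires r1, r3, giving split_shipment, shipped.
Round 2 fires r2, giving hazmat_flag.
Round 3 fires r5, r7, giving insured, route_local.
Round 4 fires r8, giving labeled.
Closure: {fragile_item, hazmat_flag, insured, labeled, payment_cleared, priority_ship, restock_request, route_local, shipped, split_shipment, stock_available} — 11 facts.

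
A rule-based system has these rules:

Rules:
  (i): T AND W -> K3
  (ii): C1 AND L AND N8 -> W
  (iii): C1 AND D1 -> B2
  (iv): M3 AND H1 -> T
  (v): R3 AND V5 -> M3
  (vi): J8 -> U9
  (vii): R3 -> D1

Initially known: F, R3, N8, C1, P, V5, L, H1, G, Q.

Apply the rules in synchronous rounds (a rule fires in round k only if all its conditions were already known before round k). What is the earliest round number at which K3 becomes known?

3

Round 1: (ii) [C1 AND L AND N8 -> W]; (v) [R3 AND V5 -> M3]; (vii) [R3 -> D1]. Adds W, M3, D1.
Round 2: (iii) [C1 AND D1 -> B2]; (iv) [M3 AND H1 -> T]. Adds B2, T.
Round 3: (i) [T AND W -> K3]. Adds K3.
K3 first appears in round 3.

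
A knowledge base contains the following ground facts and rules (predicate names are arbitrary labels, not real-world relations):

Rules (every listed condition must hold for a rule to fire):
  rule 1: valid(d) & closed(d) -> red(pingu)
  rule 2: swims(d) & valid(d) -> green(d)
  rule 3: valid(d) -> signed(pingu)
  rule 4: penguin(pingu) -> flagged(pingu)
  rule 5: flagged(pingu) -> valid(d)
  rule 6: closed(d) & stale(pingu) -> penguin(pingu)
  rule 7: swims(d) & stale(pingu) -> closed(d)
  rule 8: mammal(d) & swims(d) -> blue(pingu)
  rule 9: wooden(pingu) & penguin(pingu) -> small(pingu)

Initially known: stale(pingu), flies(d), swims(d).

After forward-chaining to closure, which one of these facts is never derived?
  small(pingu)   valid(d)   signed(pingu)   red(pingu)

Round 1: rule 7 [swims(d) & stale(pingu) -> closed(d)]. Adds closed(d).
Round 2: rule 6 [closed(d) & stale(pingu) -> penguin(pingu)]. Adds penguin(pingu).
Round 3: rule 4 [penguin(pingu) -> flagged(pingu)]. Adds flagged(pingu).
Round 4: rule 5 [flagged(pingu) -> valid(d)]. Adds valid(d).
Round 5: rule 1 [valid(d) & closed(d) -> red(pingu)]; rule 2 [swims(d) & valid(d) -> green(d)]; rule 3 [valid(d) -> signed(pingu)]. Adds red(pingu), green(d), signed(pingu).
Derived: red(pingu) (round 5), valid(d) (round 4), signed(pingu) (round 5). small(pingu) never appears in any round.

small(pingu)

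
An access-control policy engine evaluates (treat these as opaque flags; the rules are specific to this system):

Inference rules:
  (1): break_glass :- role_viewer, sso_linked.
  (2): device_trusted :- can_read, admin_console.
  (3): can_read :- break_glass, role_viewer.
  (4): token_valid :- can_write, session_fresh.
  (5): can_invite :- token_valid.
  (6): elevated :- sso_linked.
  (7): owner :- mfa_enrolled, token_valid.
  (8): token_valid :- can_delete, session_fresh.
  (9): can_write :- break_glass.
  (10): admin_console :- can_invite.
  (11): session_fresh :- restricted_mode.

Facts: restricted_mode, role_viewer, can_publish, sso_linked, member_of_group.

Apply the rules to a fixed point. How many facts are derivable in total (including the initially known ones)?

14

Round 1: (1) [break_glass :- role_viewer, sso_linked.]; (6) [elevated :- sso_linked.]; (11) [session_fresh :- restricted_mode.]. Adds break_glass, elevated, session_fresh.
Round 2: (3) [can_read :- break_glass, role_viewer.]; (9) [can_write :- break_glass.]. Adds can_read, can_write.
Round 3: (4) [token_valid :- can_write, session_fresh.]. Adds token_valid.
Round 4: (5) [can_invite :- token_valid.]. Adds can_invite.
Round 5: (10) [admin_console :- can_invite.]. Adds admin_console.
Round 6: (2) [device_trusted :- can_read, admin_console.]. Adds device_trusted.
Closure: {admin_console, break_glass, can_invite, can_publish, can_read, can_write, device_trusted, elevated, member_of_group, restricted_mode, role_viewer, session_fresh, sso_linked, token_valid} — 14 facts.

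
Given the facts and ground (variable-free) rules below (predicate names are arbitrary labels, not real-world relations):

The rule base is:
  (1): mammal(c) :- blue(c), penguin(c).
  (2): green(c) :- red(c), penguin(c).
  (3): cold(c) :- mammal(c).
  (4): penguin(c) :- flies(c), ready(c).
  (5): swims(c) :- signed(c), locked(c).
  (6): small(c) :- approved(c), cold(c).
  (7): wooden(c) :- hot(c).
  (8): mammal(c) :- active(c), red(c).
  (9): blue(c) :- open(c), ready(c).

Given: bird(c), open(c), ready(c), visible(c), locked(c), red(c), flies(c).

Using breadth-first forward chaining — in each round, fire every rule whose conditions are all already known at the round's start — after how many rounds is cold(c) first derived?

Round 1 — (4), (9), derive penguin(c), blue(c).
Round 2 — (1), (2), derive mammal(c), green(c).
Round 3 — (3), derive cold(c).
cold(c) first appears in round 3.

3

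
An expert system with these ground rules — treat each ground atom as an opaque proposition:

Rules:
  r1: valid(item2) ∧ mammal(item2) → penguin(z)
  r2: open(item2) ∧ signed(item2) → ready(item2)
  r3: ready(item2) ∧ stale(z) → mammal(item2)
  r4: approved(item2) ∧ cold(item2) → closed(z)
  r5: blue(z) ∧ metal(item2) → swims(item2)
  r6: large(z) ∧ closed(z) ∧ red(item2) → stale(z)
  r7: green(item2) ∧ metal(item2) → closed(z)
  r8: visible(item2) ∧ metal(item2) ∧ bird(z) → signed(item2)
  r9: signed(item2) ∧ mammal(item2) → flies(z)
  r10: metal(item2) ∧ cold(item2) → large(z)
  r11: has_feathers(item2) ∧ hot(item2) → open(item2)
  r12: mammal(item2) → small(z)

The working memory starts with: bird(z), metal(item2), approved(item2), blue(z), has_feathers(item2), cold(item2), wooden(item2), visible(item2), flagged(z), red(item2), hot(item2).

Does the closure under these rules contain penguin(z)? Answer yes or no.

Round 1: r4 [approved(item2) ∧ cold(item2) → closed(z)]; r5 [blue(z) ∧ metal(item2) → swims(item2)]; r8 [visible(item2) ∧ metal(item2) ∧ bird(z) → signed(item2)]; r10 [metal(item2) ∧ cold(item2) → large(z)]; r11 [has_feathers(item2) ∧ hot(item2) → open(item2)]. New: closed(z), swims(item2), signed(item2), large(z), open(item2).
Round 2: r2 [open(item2) ∧ signed(item2) → ready(item2)]; r6 [large(z) ∧ closed(z) ∧ red(item2) → stale(z)]. New: ready(item2), stale(z).
Round 3: r3 [ready(item2) ∧ stale(z) → mammal(item2)]. New: mammal(item2).
Round 4: r9 [signed(item2) ∧ mammal(item2) → flies(z)]; r12 [mammal(item2) → small(z)]. New: flies(z), small(z).
Fixed point reached. penguin(z) is concluded only by r1; r1 needs valid(item2) (never derived).

no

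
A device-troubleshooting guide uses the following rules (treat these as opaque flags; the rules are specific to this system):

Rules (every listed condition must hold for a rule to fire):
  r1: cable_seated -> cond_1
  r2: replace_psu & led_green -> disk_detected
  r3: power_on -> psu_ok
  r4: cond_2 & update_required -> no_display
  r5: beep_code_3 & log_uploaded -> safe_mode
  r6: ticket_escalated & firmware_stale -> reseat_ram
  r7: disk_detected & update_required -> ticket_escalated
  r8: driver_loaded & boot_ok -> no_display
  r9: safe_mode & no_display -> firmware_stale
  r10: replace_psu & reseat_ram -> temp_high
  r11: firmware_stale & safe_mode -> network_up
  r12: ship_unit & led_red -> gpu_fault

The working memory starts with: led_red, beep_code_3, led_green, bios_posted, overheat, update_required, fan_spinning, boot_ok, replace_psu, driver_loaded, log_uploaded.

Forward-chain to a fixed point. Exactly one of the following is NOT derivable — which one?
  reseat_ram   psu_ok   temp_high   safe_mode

psu_ok

Round 1 — r2, r5, r8, derive disk_detected, safe_mode, no_display.
Round 2 — r7, r9, derive ticket_escalated, firmware_stale.
Round 3 — r6, r11, derive reseat_ram, network_up.
Round 4 — r10, derive temp_high.
Derived: reseat_ram (round 3), temp_high (round 4), safe_mode (round 1). psu_ok never appears in any round.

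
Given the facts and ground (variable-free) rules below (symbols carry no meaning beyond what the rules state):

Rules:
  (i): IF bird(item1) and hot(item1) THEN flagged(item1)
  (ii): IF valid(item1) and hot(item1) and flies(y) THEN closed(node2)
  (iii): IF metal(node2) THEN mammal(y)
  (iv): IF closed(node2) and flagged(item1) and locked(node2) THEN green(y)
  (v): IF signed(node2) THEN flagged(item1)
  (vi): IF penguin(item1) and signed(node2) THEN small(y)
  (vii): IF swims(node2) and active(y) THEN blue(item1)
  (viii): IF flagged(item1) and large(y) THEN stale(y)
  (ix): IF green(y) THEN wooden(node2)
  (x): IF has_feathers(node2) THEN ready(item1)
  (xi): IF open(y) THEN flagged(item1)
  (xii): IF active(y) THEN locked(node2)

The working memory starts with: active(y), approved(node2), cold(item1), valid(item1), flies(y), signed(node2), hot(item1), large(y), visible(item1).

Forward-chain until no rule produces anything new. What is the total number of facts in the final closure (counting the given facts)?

Round 1: (ii) [IF valid(item1) and hot(item1) and flies(y) THEN closed(node2)]; (v) [IF signed(node2) THEN flagged(item1)]; (xii) [IF active(y) THEN locked(node2)]. Adds closed(node2), flagged(item1), locked(node2).
Round 2: (iv) [IF closed(node2) and flagged(item1) and locked(node2) THEN green(y)]; (viii) [IF flagged(item1) and large(y) THEN stale(y)]. Adds green(y), stale(y).
Round 3: (ix) [IF green(y) THEN wooden(node2)]. Adds wooden(node2).
Closure: {active(y), approved(node2), closed(node2), cold(item1), flagged(item1), flies(y), green(y), hot(item1), large(y), locked(node2), signed(node2), stale(y), valid(item1), visible(item1), wooden(node2)} — 15 facts.

15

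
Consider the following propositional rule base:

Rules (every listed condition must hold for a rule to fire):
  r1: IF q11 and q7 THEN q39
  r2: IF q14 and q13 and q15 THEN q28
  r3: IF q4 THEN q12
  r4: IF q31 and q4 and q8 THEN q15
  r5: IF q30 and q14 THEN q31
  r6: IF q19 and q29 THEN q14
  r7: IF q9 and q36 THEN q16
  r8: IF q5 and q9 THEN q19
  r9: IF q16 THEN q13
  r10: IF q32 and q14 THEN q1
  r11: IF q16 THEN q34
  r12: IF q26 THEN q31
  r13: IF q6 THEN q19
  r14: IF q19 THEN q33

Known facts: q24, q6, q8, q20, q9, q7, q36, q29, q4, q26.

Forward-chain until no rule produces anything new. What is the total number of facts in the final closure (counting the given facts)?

20

Round 1 fires r3, r7, r12, r13, giving q12, q16, q31, q19.
Round 2 fires r4, r6, r9, r11, r14, giving q15, q14, q13, q34, q33.
Round 3 fires r2, giving q28.
Closure: {q12, q13, q14, q15, q16, q19, q20, q24, q26, q28, q29, q31, q33, q34, q36, q4, q6, q7, q8, q9} — 20 facts.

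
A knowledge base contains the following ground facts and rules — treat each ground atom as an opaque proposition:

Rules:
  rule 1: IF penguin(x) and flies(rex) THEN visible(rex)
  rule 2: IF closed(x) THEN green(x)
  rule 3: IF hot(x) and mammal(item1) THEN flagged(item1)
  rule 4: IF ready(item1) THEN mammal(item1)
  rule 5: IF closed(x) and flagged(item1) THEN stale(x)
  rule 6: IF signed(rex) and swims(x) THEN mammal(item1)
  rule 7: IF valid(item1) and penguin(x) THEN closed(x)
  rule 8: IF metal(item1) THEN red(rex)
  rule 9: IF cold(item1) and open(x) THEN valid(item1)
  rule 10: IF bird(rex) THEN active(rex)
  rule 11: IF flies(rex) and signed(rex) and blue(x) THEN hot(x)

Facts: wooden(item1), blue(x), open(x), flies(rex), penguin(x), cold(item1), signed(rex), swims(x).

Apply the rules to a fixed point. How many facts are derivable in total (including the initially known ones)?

Round 1: rule 1 [IF penguin(x) and flies(rex) THEN visible(rex)]; rule 6 [IF signed(rex) and swims(x) THEN mammal(item1)]; rule 9 [IF cold(item1) and open(x) THEN valid(item1)]; rule 11 [IF flies(rex) and signed(rex) and blue(x) THEN hot(x)]. New: visible(rex), mammal(item1), valid(item1), hot(x).
Round 2: rule 3 [IF hot(x) and mammal(item1) THEN flagged(item1)]; rule 7 [IF valid(item1) and penguin(x) THEN closed(x)]. New: flagged(item1), closed(x).
Round 3: rule 2 [IF closed(x) THEN green(x)]; rule 5 [IF closed(x) and flagged(item1) THEN stale(x)]. New: green(x), stale(x).
Closure: {blue(x), closed(x), cold(item1), flagged(item1), flies(rex), green(x), hot(x), mammal(item1), open(x), penguin(x), signed(rex), stale(x), swims(x), valid(item1), visible(rex), wooden(item1)} — 16 facts.

16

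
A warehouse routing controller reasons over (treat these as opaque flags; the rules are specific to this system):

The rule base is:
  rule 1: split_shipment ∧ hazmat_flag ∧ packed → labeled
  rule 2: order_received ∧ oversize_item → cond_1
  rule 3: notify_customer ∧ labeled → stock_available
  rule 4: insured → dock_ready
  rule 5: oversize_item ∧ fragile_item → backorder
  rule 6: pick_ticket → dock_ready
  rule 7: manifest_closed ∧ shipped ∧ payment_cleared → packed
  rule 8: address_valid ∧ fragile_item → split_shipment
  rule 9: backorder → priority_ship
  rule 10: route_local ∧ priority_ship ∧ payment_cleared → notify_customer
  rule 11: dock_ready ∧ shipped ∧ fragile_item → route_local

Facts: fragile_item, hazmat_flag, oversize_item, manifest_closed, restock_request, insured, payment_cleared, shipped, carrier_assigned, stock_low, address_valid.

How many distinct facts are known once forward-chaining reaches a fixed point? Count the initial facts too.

20

Round 1 fires rule 4, rule 5, rule 7, rule 8, giving dock_ready, backorder, packed, split_shipment.
Round 2 fires rule 1, rule 9, rule 11, giving labeled, priority_ship, route_local.
Round 3 fires rule 10, giving notify_customer.
Round 4 fires rule 3, giving stock_available.
Closure: {address_valid, backorder, carrier_assigned, dock_ready, fragile_item, hazmat_flag, insured, labeled, manifest_closed, notify_customer, oversize_item, packed, payment_cleared, priority_ship, restock_request, route_local, shipped, split_shipment, stock_available, stock_low} — 20 facts.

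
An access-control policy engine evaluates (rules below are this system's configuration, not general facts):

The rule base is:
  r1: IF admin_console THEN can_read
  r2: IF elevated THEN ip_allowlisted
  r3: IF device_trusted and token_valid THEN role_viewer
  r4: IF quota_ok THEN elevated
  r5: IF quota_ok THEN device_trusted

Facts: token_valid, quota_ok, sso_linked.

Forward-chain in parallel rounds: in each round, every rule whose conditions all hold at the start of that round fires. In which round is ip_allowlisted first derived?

Round 1: r4 [IF quota_ok THEN elevated]; r5 [IF quota_ok THEN device_trusted]. Adds elevated, device_trusted.
Round 2: r2 [IF elevated THEN ip_allowlisted]; r3 [IF device_trusted and token_valid THEN role_viewer]. Adds ip_allowlisted, role_viewer.
ip_allowlisted first appears in round 2.

2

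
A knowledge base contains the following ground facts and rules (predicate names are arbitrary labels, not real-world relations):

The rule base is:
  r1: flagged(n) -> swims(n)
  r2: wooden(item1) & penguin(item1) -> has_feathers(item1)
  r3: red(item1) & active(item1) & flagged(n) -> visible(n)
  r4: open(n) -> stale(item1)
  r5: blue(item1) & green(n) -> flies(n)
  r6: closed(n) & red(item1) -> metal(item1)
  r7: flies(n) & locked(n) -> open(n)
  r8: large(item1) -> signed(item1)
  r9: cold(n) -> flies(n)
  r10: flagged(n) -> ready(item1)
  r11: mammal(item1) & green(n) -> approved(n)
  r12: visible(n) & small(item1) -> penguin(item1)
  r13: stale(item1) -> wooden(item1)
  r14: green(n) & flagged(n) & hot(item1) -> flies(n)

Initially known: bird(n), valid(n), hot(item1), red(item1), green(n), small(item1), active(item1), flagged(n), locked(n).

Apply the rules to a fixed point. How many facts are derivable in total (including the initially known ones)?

18

Round 1: r1 [flagged(n) -> swims(n)]; r3 [red(item1) & active(item1) & flagged(n) -> visible(n)]; r10 [flagged(n) -> ready(item1)]; r14 [green(n) & flagged(n) & hot(item1) -> flies(n)]. New: swims(n), visible(n), ready(item1), flies(n).
Round 2: r7 [flies(n) & locked(n) -> open(n)]; r12 [visible(n) & small(item1) -> penguin(item1)]. New: open(n), penguin(item1).
Round 3: r4 [open(n) -> stale(item1)]. New: stale(item1).
Round 4: r13 [stale(item1) -> wooden(item1)]. New: wooden(item1).
Round 5: r2 [wooden(item1) & penguin(item1) -> has_feathers(item1)]. New: has_feathers(item1).
Closure: {active(item1), bird(n), flagged(n), flies(n), green(n), has_feathers(item1), hot(item1), locked(n), open(n), penguin(item1), ready(item1), red(item1), small(item1), stale(item1), swims(n), valid(n), visible(n), wooden(item1)} — 18 facts.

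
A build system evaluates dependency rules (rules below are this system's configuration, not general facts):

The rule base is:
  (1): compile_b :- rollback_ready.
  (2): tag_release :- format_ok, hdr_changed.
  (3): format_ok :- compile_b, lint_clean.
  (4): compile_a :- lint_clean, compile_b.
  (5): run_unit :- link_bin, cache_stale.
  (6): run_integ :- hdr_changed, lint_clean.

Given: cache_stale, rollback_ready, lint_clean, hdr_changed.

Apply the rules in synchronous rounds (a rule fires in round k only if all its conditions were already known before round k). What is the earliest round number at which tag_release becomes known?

3

Round 1 — (1), (6), derive compile_b, run_integ.
Round 2 — (3), (4), derive format_ok, compile_a.
Round 3 — (2), derive tag_release.
tag_release first appears in round 3.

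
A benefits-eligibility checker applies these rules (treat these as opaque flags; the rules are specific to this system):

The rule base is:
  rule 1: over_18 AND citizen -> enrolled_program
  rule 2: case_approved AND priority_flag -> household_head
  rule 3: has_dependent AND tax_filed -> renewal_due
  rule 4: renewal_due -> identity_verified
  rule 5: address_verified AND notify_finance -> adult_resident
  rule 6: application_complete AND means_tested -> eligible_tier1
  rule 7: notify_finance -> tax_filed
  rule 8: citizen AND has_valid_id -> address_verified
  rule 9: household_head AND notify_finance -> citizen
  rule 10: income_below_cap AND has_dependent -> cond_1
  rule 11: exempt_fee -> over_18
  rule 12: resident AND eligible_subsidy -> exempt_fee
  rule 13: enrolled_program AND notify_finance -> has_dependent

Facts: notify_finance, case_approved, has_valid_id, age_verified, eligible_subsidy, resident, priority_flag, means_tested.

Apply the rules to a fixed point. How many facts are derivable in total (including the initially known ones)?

19

Round 1 — rule 2, rule 7, rule 12, derive household_head, tax_filed, exempt_fee.
Round 2 — rule 9, rule 11, derive citizen, over_18.
Round 3 — rule 1, rule 8, derive enrolled_program, address_verified.
Round 4 — rule 5, rule 13, derive adult_resident, has_dependent.
Round 5 — rule 3, derive renewal_due.
Round 6 — rule 4, derive identity_verified.
Closure: {address_verified, adult_resident, age_verified, case_approved, citizen, eligible_subsidy, enrolled_program, exempt_fee, has_dependent, has_valid_id, household_head, identity_verified, means_tested, notify_finance, over_18, priority_flag, renewal_due, resident, tax_filed} — 19 facts.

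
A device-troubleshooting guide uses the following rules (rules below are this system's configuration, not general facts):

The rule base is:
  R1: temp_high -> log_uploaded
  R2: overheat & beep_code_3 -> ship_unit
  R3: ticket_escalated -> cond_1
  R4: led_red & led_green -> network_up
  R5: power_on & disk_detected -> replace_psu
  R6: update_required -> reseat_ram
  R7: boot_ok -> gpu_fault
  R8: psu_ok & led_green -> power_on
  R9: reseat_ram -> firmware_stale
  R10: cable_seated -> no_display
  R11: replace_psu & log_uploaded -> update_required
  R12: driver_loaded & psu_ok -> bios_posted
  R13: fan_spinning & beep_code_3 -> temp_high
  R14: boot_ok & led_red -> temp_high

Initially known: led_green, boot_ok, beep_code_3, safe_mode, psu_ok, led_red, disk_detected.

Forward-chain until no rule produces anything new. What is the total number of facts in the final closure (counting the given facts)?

16

Round 1: R4 [led_red & led_green -> network_up]; R7 [boot_ok -> gpu_fault]; R8 [psu_ok & led_green -> power_on]; R14 [boot_ok & led_red -> temp_high]. Adds network_up, gpu_fault, power_on, temp_high.
Round 2: R1 [temp_high -> log_uploaded]; R5 [power_on & disk_detected -> replace_psu]. Adds log_uploaded, replace_psu.
Round 3: R11 [replace_psu & log_uploaded -> update_required]. Adds update_required.
Round 4: R6 [update_required -> reseat_ram]. Adds reseat_ram.
Round 5: R9 [reseat_ram -> firmware_stale]. Adds firmware_stale.
Closure: {beep_code_3, boot_ok, disk_detected, firmware_stale, gpu_fault, led_green, led_red, log_uploaded, network_up, power_on, psu_ok, replace_psu, reseat_ram, safe_mode, temp_high, update_required} — 16 facts.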